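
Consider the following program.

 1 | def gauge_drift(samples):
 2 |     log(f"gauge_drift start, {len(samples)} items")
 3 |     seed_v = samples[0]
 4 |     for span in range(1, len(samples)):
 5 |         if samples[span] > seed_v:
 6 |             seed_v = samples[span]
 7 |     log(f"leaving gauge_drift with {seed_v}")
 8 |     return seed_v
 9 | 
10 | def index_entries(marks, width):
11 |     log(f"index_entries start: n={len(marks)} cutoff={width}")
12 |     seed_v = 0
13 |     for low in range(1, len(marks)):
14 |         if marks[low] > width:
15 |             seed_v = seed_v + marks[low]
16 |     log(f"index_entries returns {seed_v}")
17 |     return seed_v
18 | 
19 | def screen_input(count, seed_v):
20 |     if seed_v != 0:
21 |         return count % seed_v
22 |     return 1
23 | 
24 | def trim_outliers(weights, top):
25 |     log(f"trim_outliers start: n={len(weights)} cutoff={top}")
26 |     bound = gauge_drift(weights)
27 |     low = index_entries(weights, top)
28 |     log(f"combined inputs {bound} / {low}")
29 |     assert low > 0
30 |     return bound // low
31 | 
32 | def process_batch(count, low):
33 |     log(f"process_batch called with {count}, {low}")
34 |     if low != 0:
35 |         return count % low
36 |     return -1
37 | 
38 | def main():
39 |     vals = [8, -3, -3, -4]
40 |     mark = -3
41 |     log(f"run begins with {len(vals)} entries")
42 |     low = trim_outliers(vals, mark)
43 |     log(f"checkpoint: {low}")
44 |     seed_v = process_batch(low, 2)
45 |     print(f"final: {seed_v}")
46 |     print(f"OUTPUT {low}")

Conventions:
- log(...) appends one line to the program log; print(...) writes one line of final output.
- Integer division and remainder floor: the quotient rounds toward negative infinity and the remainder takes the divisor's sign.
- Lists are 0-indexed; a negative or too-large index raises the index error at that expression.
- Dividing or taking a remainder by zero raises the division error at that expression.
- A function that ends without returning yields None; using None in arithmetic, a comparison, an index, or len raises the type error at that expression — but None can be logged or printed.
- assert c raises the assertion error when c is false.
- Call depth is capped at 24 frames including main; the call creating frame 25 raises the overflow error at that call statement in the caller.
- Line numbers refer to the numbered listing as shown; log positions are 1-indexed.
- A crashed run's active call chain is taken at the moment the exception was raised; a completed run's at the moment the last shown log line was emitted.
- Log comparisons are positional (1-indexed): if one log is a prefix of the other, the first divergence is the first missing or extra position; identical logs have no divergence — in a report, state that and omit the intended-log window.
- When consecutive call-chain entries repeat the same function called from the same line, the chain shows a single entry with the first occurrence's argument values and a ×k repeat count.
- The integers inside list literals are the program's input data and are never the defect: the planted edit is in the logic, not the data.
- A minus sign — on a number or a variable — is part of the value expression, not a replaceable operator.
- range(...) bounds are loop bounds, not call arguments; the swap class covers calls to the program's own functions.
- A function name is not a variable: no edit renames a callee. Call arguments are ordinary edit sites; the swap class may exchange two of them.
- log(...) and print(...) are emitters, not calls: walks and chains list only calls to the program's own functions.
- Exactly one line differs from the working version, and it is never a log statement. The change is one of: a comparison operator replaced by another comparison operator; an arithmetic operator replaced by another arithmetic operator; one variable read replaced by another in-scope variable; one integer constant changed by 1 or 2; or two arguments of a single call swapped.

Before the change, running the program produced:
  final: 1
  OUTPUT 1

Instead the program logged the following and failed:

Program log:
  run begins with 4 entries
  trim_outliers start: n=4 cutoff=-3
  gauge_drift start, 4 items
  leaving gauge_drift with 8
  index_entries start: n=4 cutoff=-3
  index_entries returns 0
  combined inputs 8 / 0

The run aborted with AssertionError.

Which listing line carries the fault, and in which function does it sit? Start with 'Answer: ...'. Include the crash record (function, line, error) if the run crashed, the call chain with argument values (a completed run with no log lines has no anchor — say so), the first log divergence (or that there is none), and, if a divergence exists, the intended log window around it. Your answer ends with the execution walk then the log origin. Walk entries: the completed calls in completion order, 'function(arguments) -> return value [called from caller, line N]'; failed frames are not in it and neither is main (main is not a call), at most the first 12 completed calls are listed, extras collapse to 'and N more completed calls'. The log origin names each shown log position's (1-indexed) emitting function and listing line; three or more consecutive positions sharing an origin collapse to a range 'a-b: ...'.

Answer: the defect is in index_entries at line 13.
Core observation: The earliest visible damage is log position 6 — 'index_entries returns 0' rather than the intended 'index_entries returns 8'.
Crash: trim_outliers, line 29, AssertionError.
Call chain: main -> trim_outliers([8, -3, -3, -4], -3) (called at line 42).
First divergence: position 6 — the shown line 'index_entries returns 0' should read 'index_entries returns 8'.
Intended log window:
  4: leaving gauge_drift with 8
  5: index_entries start: n=4 cutoff=-3
  6: index_entries returns 8
  7: combined inputs 8 / 8
Execution walk:
  gauge_drift([8, -3, -3, -4]) -> 8  [called from trim_outliers, line 26]
  index_entries([8, -3, -3, -4], -3) -> 0  [called from trim_outliers, line 27]
Log origins:
  1: emitted by main (line 41)
  2: emitted by trim_outliers (line 25)
  3: emitted by gauge_drift (line 2)
  4: emitted by gauge_drift (line 7)
  5: emitted by index_entries (line 11)
  6: emitted by index_entries (line 16)
  7: emitted by trim_outliers (line 28)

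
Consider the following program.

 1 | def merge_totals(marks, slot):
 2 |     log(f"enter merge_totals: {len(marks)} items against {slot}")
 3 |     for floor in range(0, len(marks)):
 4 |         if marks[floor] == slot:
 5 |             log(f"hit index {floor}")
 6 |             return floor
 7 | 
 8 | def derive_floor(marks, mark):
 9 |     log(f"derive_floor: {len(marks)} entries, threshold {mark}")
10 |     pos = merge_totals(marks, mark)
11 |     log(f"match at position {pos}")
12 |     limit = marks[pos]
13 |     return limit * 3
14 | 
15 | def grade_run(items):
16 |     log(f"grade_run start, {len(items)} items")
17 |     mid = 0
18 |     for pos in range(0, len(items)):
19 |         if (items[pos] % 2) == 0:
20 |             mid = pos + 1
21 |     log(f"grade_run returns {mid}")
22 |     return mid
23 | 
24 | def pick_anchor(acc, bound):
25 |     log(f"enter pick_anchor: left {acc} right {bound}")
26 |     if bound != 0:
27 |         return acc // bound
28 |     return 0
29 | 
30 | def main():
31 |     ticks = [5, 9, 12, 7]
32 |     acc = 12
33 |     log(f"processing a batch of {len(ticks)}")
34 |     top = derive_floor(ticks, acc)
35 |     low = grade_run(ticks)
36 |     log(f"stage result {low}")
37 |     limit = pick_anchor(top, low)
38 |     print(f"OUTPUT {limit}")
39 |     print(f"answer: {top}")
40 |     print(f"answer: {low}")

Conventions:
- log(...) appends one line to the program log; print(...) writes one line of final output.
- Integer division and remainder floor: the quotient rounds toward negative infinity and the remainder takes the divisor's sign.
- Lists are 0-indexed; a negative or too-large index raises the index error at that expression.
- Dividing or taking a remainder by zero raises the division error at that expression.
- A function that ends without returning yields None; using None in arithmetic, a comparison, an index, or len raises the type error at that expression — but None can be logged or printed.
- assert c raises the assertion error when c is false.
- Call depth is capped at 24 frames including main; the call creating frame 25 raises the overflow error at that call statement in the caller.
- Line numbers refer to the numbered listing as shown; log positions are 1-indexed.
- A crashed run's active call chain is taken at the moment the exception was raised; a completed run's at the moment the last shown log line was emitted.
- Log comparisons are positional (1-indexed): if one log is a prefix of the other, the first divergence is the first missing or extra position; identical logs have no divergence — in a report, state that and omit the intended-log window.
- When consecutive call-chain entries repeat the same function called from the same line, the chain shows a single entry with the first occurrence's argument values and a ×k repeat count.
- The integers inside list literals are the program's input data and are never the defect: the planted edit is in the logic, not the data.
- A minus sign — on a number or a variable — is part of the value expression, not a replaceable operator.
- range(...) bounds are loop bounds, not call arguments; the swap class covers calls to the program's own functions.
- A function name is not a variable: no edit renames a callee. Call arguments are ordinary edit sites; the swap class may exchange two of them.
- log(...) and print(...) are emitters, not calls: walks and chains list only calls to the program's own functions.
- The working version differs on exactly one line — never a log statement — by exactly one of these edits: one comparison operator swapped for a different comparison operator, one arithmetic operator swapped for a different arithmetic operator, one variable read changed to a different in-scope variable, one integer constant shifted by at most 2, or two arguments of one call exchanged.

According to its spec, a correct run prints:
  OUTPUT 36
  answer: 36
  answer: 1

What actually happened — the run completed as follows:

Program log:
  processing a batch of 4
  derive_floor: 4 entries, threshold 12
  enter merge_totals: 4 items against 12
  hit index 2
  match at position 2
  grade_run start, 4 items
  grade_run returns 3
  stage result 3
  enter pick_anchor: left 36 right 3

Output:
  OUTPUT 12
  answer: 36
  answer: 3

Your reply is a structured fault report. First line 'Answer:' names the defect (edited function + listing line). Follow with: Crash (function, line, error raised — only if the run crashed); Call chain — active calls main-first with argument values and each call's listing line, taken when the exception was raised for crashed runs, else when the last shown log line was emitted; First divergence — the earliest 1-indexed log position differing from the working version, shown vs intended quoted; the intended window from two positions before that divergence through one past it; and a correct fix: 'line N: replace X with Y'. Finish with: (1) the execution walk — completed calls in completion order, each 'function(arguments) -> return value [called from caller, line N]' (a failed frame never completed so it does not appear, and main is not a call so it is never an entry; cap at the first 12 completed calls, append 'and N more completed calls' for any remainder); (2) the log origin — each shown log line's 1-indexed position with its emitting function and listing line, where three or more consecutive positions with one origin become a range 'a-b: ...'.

Answer: the defect is in grade_run at line 20.
Core observation: Position 7 is the first bad log line: 'grade_run returns 3' should read 'grade_run returns 1'.
Call chain: main -> pick_anchor(36, 3) (called at line 37).
First divergence: position 7; shown 'grade_run returns 3' vs intended 'grade_run returns 1'.
Intended log window:
  5: match at position 2
  6: grade_run start, 4 items
  7: grade_run returns 1
  8: stage result 1
Execution walk:
  merge_totals([5, 9, 12, 7], 12) -> 2  [called from derive_floor, line 10]
  derive_floor([5, 9, 12, 7], 12) -> 36  [called from main, line 34]
  grade_run([5, 9, 12, 7]) -> 3  [called from main, line 35]
  pick_anchor(36, 3) -> 12  [called from main, line 37]
Log origins:
  1: from main, line 33
  2: from derive_floor, line 9
  3: from merge_totals, line 2
  4: from merge_totals, line 5
  5: from derive_floor, line 11
  6: from grade_run, line 16
  7: from grade_run, line 21
  8: from main, line 36
  9: from pick_anchor, line 25
A correct fix: line 20: replace `pos` with `mid`.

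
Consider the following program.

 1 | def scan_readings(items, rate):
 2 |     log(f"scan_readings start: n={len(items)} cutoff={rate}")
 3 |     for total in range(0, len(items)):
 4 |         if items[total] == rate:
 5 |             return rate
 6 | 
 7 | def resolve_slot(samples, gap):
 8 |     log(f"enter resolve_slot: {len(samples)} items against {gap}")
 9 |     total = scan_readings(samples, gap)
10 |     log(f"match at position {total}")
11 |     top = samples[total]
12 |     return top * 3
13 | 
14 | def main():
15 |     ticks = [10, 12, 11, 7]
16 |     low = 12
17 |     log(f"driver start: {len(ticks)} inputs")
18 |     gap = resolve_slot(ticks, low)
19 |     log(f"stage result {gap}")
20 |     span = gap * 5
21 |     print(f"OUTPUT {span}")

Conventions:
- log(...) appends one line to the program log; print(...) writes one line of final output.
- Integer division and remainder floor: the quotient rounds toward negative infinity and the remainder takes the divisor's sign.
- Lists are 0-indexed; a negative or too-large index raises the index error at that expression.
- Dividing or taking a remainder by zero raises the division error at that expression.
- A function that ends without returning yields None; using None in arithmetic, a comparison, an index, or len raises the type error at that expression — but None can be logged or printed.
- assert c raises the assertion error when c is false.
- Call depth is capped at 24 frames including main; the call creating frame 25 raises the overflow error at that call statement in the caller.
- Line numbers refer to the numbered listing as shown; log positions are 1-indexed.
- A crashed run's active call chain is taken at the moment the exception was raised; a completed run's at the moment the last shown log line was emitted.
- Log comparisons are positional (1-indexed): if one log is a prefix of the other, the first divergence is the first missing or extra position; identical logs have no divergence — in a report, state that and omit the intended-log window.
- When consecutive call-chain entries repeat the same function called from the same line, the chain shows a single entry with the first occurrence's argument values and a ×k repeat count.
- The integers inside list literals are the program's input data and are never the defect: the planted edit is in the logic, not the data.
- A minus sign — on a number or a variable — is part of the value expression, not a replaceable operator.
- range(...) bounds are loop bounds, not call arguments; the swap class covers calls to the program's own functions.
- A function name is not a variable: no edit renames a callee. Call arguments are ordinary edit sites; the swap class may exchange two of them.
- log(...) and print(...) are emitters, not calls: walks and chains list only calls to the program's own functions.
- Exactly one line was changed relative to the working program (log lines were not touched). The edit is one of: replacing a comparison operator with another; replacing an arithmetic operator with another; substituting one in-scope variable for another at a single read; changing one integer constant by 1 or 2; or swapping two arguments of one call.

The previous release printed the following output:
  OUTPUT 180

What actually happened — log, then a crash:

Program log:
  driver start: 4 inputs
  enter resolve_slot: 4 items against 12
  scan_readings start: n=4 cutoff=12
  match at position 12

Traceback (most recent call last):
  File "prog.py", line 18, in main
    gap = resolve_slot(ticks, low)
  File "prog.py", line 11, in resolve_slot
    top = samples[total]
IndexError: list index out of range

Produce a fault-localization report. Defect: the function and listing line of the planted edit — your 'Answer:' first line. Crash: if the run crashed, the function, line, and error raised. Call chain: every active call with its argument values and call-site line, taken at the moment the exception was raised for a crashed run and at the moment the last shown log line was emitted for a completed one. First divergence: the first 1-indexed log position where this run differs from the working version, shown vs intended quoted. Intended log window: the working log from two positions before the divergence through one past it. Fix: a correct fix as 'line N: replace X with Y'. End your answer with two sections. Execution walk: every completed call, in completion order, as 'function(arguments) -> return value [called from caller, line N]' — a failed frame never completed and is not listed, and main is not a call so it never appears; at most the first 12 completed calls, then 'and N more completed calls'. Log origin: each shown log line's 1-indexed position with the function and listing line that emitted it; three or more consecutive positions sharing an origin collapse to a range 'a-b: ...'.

Answer: the defect is in scan_readings at line 5.
Key fact: The earliest visible damage is log position 4 — 'match at position 12' rather than the intended 'match at position 1'.
Crash: resolve_slot, line 11, IndexError.
Call chain: main -> resolve_slot([10, 12, 11, 7], 12) (called at line 18).
First divergence: position 4 — the shown line 'match at position 12' should read 'match at position 1'.
Intended log window:
  2: enter resolve_slot: 4 items against 12
  3: scan_readings start: n=4 cutoff=12
  4: match at position 1
  5: stage result 36
Execution walk:
  scan_readings([10, 12, 11, 7], 12) -> 12  [called from resolve_slot, line 9]
Origin of each log line:
  1: from main, line 17
  2: from resolve_slot, line 8
  3: from scan_readings, line 2
  4: from resolve_slot, line 10
A correct fix: line 5: replace `rate` with `total`.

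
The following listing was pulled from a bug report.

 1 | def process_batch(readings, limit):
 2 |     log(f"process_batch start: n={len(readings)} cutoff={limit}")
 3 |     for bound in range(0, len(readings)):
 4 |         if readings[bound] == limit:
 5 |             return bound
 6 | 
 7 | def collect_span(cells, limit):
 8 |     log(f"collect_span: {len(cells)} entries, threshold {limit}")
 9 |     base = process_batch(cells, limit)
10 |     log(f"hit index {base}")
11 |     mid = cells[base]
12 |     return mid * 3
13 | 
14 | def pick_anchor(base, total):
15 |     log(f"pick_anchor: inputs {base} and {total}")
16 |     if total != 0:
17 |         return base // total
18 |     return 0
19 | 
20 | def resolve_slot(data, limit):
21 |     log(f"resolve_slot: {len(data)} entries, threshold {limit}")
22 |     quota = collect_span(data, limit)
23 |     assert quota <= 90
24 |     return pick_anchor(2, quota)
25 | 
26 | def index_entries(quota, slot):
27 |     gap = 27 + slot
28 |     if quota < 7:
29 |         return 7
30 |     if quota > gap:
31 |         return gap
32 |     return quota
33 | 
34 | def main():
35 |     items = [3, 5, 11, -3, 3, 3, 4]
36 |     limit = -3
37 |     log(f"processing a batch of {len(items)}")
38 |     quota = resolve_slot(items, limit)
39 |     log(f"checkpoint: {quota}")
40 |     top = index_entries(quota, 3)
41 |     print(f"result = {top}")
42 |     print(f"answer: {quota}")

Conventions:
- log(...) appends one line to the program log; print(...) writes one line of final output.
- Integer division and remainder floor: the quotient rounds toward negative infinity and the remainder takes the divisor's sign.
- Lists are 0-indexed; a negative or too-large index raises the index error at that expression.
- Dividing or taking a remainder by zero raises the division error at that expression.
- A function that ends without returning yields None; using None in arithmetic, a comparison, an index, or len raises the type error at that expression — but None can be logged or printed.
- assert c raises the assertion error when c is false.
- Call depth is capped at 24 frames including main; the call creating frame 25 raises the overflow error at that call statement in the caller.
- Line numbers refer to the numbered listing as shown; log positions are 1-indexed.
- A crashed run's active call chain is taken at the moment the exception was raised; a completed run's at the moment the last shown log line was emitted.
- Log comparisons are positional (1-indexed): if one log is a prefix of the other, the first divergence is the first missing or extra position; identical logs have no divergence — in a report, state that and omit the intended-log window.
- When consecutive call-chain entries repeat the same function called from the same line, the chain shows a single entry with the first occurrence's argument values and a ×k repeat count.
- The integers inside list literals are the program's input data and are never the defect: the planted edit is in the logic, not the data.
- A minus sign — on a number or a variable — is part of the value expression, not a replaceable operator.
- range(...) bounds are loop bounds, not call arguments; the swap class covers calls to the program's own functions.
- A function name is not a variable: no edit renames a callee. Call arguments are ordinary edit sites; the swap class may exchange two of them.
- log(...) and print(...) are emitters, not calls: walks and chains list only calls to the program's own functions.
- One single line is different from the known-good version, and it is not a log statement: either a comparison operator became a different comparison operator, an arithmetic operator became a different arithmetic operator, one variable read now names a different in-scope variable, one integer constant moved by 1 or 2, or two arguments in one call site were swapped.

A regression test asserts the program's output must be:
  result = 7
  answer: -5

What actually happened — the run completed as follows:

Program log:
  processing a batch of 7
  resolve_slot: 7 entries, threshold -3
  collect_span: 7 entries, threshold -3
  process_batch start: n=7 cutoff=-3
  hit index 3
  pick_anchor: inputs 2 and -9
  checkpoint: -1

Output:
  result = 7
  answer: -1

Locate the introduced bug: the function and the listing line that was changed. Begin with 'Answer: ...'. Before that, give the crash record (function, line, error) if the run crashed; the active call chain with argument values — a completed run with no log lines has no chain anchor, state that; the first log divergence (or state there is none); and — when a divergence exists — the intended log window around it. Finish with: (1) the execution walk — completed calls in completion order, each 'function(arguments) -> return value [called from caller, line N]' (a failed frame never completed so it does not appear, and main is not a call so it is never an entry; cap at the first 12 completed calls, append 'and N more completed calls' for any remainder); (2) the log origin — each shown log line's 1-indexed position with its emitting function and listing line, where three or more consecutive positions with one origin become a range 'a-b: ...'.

Answer: the defect is in resolve_slot at line 24.
Core observation: Position 6 is the first bad log line: 'pick_anchor: inputs 2 and -9' should read 'pick_anchor: inputs -9 and 2'.
Call chain: main.
First divergence: position 6 — shown 'pick_anchor: inputs 2 and -9', intended 'pick_anchor: inputs -9 and 2'.
Intended log window:
  4: process_batch start: n=7 cutoff=-3
  5: hit index 3
  6: pick_anchor: inputs -9 and 2
  7: checkpoint: -5
Execution walk:
  process_batch([3, 5, 11, -3, 3, 3, 4], -3) -> 3  [called from collect_span, line 9]
  collect_span([3, 5, 11, -3, 3, 3, 4], -3) -> -9  [called from resolve_slot, line 22]
  pick_anchor(2, -9) -> -1  [called from resolve_slot, line 24]
  resolve_slot([3, 5, 11, -3, 3, 3, 4], -3) -> -1  [called from main, line 38]
  index_entries(-1, 3) -> 7  [called from main, line 40]
Origin of each log line:
  1: from main, line 37
  2: from resolve_slot, line 21
  3: from collect_span, line 8
  4: from process_batch, line 2
  5: from collect_span, line 10
  6: from pick_anchor, line 15
  7: from main, line 39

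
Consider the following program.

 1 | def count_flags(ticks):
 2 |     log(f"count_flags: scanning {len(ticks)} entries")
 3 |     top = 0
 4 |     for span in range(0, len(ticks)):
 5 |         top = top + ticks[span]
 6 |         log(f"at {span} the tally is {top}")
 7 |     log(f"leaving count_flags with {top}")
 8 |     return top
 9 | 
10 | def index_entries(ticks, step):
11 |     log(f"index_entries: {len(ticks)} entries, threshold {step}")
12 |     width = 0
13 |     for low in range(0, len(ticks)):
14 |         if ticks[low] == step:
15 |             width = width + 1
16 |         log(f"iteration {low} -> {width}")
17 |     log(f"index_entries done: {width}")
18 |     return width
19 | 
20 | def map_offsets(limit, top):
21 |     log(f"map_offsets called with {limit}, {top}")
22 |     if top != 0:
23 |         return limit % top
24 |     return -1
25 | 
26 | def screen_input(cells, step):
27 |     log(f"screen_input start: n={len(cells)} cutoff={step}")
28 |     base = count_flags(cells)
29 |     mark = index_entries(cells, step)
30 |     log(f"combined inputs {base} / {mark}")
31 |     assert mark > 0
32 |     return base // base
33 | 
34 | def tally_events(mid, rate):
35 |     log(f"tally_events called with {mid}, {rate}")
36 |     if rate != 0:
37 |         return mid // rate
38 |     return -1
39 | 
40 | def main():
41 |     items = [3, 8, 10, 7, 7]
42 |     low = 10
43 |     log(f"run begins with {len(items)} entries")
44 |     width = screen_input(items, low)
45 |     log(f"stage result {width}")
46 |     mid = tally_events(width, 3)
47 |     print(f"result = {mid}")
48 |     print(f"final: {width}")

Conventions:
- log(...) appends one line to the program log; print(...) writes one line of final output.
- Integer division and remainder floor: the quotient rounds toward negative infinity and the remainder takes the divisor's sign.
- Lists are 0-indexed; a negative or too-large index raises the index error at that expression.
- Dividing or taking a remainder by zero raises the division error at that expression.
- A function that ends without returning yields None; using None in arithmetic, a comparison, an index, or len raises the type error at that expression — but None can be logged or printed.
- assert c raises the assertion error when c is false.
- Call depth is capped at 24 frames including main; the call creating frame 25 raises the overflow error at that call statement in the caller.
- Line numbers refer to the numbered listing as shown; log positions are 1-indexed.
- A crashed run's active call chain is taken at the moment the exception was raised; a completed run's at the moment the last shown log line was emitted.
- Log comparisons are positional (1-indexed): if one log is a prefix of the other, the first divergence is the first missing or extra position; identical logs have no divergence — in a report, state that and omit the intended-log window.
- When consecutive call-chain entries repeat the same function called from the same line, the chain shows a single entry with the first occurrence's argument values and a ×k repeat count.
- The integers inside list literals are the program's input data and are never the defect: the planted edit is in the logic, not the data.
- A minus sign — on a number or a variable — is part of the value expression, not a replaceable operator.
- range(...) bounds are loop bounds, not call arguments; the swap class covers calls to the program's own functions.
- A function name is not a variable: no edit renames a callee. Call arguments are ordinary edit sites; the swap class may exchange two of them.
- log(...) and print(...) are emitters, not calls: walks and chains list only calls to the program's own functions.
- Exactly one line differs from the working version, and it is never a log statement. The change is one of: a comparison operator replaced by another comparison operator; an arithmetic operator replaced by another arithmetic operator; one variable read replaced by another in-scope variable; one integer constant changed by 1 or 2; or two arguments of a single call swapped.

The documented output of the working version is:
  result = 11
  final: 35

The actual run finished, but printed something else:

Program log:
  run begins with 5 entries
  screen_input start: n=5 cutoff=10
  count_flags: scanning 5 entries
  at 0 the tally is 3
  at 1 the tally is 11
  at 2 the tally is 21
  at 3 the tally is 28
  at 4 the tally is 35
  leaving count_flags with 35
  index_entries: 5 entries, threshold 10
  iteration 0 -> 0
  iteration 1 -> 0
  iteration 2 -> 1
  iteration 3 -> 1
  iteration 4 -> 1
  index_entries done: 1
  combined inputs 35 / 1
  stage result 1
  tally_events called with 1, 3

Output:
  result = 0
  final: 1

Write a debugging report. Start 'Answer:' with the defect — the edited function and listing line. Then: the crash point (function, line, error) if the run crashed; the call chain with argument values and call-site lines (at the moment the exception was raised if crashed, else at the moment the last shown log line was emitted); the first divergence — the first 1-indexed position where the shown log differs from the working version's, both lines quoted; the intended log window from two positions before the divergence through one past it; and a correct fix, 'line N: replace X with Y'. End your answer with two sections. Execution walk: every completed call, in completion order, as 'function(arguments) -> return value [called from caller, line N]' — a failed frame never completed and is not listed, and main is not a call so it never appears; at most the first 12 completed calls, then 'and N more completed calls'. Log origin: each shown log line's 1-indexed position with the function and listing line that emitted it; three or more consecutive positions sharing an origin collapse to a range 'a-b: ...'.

Answer: the defect is in screen_input at line 32.
Key fact: Everything matches until log position 18, which reads 'stage result 1' in place of 'stage result 35'.
Call chain: main -> tally_events(1, 3) (called at line 46).
First divergence: position 18 — shown 'stage result 1', intended 'stage result 35'.
Intended log window:
  16: index_entries done: 1
  17: combined inputs 35 / 1
  18: stage result 35
  19: tally_events called with 35, 3
Execution walk:
  count_flags([3, 8, 10, 7, 7]) -> 35  [called from screen_input, line 28]
  index_entries([3, 8, 10, 7, 7], 10) -> 1  [called from screen_input, line 29]
  screen_input([3, 8, 10, 7, 7], 10) -> 1  [called from main, line 44]
  tally_events(1, 3) -> 0  [called from main, line 46]
Log origin:
  1: logged in main at line 43
  2: logged in screen_input at line 27
  3: logged in count_flags at line 2
  4-8: logged in count_flags at line 6
  9: logged in count_flags at line 7
  10: logged in index_entries at line 11
  11-15: logged in index_entries at line 16
  16: logged in index_entries at line 17
  17: logged in screen_input at line 30
  18: logged in main at line 45
  19: logged in tally_events at line 35
A correct fix: line 32: replace `base // base` with `base // mark`.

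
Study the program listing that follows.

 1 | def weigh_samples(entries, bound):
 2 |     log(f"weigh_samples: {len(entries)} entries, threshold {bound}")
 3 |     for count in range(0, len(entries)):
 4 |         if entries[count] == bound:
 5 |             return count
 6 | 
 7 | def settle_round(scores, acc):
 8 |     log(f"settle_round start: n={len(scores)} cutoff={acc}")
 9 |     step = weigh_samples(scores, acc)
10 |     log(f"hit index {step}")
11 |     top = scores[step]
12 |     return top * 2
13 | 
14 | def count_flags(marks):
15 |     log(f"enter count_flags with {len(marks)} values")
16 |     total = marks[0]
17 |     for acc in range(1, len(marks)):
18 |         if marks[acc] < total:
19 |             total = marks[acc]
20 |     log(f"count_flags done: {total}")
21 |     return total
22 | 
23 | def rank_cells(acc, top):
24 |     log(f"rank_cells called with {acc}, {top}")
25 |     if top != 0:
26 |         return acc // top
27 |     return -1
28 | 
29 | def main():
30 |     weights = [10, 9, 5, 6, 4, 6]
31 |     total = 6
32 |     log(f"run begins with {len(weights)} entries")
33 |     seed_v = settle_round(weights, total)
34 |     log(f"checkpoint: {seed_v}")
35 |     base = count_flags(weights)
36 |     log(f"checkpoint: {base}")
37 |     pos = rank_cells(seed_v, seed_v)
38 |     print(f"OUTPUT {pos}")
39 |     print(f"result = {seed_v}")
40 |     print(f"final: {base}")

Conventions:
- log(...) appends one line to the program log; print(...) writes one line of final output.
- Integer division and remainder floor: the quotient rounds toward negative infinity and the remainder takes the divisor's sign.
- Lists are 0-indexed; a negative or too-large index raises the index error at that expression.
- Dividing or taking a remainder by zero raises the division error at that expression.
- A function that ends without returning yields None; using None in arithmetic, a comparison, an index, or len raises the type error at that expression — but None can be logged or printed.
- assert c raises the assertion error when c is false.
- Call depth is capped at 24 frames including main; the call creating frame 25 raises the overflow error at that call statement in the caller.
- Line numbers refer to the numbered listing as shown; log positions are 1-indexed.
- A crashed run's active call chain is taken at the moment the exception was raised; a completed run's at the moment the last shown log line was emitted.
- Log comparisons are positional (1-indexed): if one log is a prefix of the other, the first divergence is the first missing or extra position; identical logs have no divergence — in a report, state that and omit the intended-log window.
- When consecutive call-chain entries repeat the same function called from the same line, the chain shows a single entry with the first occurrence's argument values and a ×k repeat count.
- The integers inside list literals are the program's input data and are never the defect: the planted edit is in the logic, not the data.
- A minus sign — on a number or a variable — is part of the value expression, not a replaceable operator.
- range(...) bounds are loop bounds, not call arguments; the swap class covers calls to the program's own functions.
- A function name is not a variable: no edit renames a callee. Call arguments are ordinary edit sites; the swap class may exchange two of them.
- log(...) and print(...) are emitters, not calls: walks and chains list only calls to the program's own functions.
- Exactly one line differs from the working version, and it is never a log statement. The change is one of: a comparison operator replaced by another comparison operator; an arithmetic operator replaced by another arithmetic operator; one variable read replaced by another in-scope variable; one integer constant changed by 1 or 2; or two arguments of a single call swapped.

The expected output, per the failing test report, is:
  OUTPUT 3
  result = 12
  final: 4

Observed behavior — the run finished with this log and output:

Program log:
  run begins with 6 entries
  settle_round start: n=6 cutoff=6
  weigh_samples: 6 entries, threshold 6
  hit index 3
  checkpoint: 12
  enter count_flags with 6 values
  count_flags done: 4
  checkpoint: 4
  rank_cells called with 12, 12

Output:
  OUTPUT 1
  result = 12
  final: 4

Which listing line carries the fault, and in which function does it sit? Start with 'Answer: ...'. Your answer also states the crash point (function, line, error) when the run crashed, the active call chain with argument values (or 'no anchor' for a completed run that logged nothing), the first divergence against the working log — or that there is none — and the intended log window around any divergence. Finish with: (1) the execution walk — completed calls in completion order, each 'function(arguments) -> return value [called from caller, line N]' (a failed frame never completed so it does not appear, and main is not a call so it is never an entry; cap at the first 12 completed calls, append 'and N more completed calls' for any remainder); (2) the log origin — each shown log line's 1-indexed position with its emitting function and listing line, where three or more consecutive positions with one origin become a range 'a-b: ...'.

Answer: the defect is in main at line 37.
The tell: Position 9 is the first bad log line: 'rank_cells called with 12, 12' should read 'rank_cells called with 12, 4'.
Call chain: main -> rank_cells(12, 12) (called at line 37).
First divergence: position 9; shown 'rank_cells called with 12, 12' vs intended 'rank_cells called with 12, 4'.
Intended log window:
  7: count_flags done: 4
  8: checkpoint: 4
  9: rank_cells called with 12, 4
Execution walk:
  weigh_samples([10, 9, 5, 6, 4, 6], 6) -> 3  [called from settle_round, line 9]
  settle_round([10, 9, 5, 6, 4, 6], 6) -> 12  [called from main, line 33]
  count_flags([10, 9, 5, 6, 4, 6]) -> 4  [called from main, line 35]
  rank_cells(12, 12) -> 1  [called from main, line 37]
Log origin:
  1: from main, line 32
  2: from settle_round, line 8
  3: from weigh_samples, line 2
  4: from settle_round, line 10
  5: from main, line 34
  6: from count_flags, line 15
  7: from count_flags, line 20
  8: from main, line 36
  9: from rank_cells, line 24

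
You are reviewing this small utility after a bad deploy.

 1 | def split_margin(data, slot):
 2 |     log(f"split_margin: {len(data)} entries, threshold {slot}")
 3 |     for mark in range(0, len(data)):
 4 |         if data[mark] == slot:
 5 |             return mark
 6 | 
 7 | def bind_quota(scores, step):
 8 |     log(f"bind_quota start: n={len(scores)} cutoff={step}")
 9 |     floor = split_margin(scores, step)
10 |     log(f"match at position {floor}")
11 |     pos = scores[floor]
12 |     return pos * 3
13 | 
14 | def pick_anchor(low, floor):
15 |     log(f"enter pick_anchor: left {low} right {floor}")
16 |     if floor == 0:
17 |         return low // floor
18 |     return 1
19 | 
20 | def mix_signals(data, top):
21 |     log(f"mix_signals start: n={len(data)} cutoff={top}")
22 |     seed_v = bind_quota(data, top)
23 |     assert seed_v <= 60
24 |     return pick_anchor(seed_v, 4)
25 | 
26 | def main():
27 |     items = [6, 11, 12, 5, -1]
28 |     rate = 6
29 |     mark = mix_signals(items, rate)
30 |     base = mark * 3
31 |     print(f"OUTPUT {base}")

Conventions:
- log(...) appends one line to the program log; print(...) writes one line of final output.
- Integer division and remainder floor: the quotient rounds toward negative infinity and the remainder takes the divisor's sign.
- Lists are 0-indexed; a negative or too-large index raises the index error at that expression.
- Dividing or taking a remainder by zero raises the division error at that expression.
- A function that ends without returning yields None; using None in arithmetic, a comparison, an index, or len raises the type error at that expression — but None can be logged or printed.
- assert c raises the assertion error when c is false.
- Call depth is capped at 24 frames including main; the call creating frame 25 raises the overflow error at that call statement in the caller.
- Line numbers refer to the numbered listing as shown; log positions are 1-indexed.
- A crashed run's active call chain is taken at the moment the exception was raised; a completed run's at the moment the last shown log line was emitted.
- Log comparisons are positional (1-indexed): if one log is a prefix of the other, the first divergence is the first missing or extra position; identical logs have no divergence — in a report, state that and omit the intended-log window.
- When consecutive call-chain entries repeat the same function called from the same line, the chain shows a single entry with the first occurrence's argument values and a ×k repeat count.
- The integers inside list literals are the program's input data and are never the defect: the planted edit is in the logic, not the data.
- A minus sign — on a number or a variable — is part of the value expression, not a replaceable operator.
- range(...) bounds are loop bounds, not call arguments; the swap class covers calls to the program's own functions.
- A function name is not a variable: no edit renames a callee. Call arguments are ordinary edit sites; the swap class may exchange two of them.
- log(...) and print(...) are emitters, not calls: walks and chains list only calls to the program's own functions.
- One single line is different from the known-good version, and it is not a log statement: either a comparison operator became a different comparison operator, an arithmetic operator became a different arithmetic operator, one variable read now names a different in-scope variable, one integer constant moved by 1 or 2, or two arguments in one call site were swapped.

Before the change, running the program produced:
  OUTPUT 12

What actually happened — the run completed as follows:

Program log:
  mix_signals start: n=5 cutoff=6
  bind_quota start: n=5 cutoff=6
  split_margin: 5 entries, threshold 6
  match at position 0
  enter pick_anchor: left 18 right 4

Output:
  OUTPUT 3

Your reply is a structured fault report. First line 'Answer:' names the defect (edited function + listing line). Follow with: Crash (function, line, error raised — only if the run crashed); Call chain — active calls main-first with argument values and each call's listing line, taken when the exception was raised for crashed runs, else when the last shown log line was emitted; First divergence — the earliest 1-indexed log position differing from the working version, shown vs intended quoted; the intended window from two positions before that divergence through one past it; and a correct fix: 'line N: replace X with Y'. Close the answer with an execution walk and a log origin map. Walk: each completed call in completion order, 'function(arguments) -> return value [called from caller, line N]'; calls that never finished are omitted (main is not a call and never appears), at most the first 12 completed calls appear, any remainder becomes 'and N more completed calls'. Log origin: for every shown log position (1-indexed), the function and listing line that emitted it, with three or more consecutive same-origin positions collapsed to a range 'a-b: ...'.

Answer: the defect is in pick_anchor at line 16.
Key fact: The two runs log identically and part ways only at the printed values.
Call chain: main -> mix_signals([6, 11, 12, 5, -1], 6) (called at line 29) -> pick_anchor(18, 4) (called at line 24).
First divergence: none (the log streams are identical).
Execution walk:
  split_margin([6, 11, 12, 5, -1], 6) -> 0  [called from bind_quota, line 9]
  bind_quota([6, 11, 12, 5, -1], 6) -> 18  [called from mix_signals, line 22]
  pick_anchor(18, 4) -> 1  [called from mix_signals, line 24]
  mix_signals([6, 11, 12, 5, -1], 6) -> 1  [called from main, line 29]
Log line origins:
  1 — mix_signals, line 21
  2 — bind_quota, line 8
  3 — split_margin, line 2
  4 — bind_quota, line 10
  5 — pick_anchor, line 15
A correct fix: line 16: replace `==` with `!=`.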